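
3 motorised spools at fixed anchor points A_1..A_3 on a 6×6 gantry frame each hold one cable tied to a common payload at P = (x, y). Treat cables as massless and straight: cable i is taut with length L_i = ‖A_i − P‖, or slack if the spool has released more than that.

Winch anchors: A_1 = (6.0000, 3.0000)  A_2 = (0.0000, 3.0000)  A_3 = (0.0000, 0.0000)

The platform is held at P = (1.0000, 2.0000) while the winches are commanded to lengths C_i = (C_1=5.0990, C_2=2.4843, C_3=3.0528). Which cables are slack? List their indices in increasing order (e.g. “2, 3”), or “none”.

cable 1: L_1 = ‖A_1−P‖ = 5.0990;  C_1 = 5.0990 → taut
cable 2: L_2 = ‖A_2−P‖ = 1.4142;  C_2 = 2.4843 → slack
cable 3: L_3 = ‖A_3−P‖ = 2.2361;  C_3 = 3.0528 → slack

2, 3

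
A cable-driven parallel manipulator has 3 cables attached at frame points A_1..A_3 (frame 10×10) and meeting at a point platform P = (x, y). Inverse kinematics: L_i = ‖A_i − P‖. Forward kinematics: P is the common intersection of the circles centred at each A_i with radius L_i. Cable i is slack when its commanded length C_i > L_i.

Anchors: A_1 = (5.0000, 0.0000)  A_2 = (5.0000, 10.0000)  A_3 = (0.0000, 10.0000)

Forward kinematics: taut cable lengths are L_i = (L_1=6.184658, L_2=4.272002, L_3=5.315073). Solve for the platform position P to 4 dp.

(3.5000, 6.0000)

circle eqns → linear via eq_j − eq_1; set c_j = A_j·A_j − L_j²
c_1 = 25.0000+0.0000−38.2500 = -13.2500
0.0000·x − 20.0000·y = c_1−c_2 = -120.0000
10.0000·x − 20.0000·y = c_1−c_3 = -85.0000
solve first two rows → x=3.5000, y=6.0000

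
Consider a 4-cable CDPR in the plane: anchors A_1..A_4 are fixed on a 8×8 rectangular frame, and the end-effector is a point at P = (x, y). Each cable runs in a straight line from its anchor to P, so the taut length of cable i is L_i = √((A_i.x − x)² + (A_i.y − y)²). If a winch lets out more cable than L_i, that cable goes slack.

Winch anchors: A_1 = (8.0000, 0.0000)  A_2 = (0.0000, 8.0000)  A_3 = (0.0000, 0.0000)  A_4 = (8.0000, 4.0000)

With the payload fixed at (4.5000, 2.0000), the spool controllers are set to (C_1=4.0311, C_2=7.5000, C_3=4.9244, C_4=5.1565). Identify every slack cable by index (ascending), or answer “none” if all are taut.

4

cable 1: L_1 = ‖A_1−P‖ = 4.0311;  C_1 = 4.0311 → taut
cable 2: L_2 = ‖A_2−P‖ = 7.5000;  C_2 = 7.5000 → taut
cable 3: L_3 = ‖A_3−P‖ = 4.9244;  C_3 = 4.9244 → taut
cable 4: L_4 = ‖A_4−P‖ = 4.0311;  C_4 = 5.1565 → slack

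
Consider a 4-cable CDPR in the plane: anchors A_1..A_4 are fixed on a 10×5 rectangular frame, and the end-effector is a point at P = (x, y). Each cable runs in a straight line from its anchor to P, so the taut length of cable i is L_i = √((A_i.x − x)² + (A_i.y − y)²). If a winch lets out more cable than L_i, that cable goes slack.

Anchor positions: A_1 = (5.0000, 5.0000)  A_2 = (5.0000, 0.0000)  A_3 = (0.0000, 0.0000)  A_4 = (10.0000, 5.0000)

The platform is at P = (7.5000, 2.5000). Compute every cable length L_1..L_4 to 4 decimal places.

(3.5355, 3.5355, 7.9057, 3.5355)

cable 1: Δx=-2.5000, Δy=2.5000; L_1 = √(Δx²+Δy²) = 3.5355
cable 2: Δx=-2.5000, Δy=-2.5000; L_2 = √(Δx²+Δy²) = 3.5355
cable 3: Δx=-7.5000, Δy=-2.5000; L_3 = √(Δx²+Δy²) = 7.9057
cable 4: Δx=2.5000, Δy=2.5000; L_4 = √(Δx²+Δy²) = 3.5355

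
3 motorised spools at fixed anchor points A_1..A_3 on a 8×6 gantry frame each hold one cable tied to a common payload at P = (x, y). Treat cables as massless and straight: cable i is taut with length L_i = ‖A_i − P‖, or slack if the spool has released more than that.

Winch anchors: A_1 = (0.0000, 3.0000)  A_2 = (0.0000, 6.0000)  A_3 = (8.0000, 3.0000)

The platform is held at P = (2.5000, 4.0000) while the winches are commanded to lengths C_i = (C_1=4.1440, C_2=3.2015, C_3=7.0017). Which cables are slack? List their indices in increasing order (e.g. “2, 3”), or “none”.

1, 3

i=1: geometric 2.6926 vs commanded 4.1440 ⇒ slack
i=2: geometric 3.2016 vs commanded 3.2015 ⇒ taut
i=3: geometric 5.5902 vs commanded 7.0017 ⇒ slack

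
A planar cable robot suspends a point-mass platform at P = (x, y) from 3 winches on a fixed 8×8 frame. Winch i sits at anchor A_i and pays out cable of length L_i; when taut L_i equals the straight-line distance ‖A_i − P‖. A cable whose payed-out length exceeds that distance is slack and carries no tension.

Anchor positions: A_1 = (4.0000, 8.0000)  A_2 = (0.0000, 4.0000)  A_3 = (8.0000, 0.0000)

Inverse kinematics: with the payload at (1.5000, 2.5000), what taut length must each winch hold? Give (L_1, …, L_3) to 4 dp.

(6.0415, 2.1213, 6.9642)

L_1: Δ = A_1−P = (2.5000, 5.5000) → ‖Δ‖ = √36.5000 = 6.0415
L_2: Δ = A_2−P = (-1.5000, 1.5000) → ‖Δ‖ = √4.5000 = 2.1213
L_3: Δ = A_3−P = (6.5000, -2.5000) → ‖Δ‖ = √48.5000 = 6.9642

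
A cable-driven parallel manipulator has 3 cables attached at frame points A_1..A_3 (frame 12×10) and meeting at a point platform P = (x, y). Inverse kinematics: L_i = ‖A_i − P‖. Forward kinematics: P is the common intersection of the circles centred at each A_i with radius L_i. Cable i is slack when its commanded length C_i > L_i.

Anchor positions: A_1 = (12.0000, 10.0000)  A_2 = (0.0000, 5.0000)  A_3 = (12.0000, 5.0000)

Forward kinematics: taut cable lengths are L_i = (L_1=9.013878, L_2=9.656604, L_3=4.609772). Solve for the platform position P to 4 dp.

(9.0000, 1.5000)

each cable: (A_i−P)·(A_i−P) = L_i²; let q_i = ‖A_i‖²−L_i²
q_1 = 144.0000+100.0000−81.2500 = 162.7500
row 1: 24.0000x + 10.0000y = 231.0000  (q_2=-68.2500)
row 2: 0.0000x + 10.0000y = 15.0000  (q_3=147.7500)
Cramer on rows 1–2 → x = 9.0000, y = 1.5000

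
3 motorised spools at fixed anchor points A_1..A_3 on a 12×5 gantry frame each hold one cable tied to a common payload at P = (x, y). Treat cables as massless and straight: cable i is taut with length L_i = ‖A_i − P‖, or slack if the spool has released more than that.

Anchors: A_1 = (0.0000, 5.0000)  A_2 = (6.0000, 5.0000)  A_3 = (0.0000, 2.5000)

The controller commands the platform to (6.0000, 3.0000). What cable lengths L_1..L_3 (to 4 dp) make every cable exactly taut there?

(6.3246, 2.0000, 6.0208)

L_1 = √((0.0000−6.0000)² + (5.0000−3.0000)²) = 6.3246
L_2 = √((6.0000−6.0000)² + (5.0000−3.0000)²) = 2.0000
L_3 = √((0.0000−6.0000)² + (2.5000−3.0000)²) = 6.0208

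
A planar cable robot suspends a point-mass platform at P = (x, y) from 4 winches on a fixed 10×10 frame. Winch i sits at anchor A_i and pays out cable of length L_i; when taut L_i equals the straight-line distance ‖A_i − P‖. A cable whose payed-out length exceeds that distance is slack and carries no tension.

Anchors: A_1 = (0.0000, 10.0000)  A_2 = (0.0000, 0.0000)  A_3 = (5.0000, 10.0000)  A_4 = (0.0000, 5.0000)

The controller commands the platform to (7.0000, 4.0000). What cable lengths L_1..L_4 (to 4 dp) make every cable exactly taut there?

cable 1: Δx=-7.0000, Δy=6.0000; L_1 = √(Δx²+Δy²) = 9.2195
cable 2: Δx=-7.0000, Δy=-4.0000; L_2 = √(Δx²+Δy²) = 8.0623
cable 3: Δx=-2.0000, Δy=6.0000; L_3 = √(Δx²+Δy²) = 6.3246
cable 4: Δx=-7.0000, Δy=1.0000; L_4 = √(Δx²+Δy²) = 7.0711

(9.2195, 8.0623, 6.3246, 7.0711)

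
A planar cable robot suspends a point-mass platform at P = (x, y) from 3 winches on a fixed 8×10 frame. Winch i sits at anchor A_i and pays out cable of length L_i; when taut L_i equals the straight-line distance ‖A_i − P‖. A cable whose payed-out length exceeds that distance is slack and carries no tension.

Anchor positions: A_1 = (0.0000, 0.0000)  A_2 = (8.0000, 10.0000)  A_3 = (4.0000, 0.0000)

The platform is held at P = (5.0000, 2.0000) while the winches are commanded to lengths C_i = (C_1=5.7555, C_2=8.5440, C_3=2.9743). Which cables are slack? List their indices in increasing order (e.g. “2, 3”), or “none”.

1, 3

cable 1: √((-5.0000)²+(-2.0000)²)=5.3852, C_1=5.7555: slack
cable 2: √((3.0000)²+(8.0000)²)=8.5440, C_2=8.5440: taut
cable 3: √((-1.0000)²+(-2.0000)²)=2.2361, C_3=2.9743: slack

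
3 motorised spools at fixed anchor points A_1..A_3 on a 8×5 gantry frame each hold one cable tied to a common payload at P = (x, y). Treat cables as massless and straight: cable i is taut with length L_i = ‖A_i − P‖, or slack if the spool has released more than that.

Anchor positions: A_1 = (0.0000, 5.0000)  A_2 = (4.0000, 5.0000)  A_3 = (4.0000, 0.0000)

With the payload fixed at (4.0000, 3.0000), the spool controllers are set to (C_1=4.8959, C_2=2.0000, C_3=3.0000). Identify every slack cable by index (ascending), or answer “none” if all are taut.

cable 1: √((-4.0000)²+(2.0000)²)=4.4721, C_1=4.8959: slack
cable 2: √((0.0000)²+(2.0000)²)=2.0000, C_2=2.0000: taut
cable 3: √((0.0000)²+(-3.0000)²)=3.0000, C_3=3.0000: taut

1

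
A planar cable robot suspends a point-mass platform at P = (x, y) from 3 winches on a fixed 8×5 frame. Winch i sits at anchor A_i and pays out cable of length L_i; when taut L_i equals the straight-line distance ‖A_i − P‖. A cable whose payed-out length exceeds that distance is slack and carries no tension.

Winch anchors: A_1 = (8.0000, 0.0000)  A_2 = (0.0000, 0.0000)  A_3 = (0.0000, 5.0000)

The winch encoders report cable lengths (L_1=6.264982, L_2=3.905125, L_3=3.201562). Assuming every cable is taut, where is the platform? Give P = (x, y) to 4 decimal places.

(2.5000, 3.0000)

each cable: (A_i−P)·(A_i−P) = L_i²; let c_i = ‖A_i‖²−L_i²
c_1 = 64.0000+0.0000−39.2500 = 24.7500
row 1: 16.0000x + 0.0000y = 40.0000  (c_2=-15.2500)
row 2: 16.0000x − 10.0000y = 10.0000  (c_3=14.7500)
Cramer on rows 1–2 → x = 2.5000, y = 3.0000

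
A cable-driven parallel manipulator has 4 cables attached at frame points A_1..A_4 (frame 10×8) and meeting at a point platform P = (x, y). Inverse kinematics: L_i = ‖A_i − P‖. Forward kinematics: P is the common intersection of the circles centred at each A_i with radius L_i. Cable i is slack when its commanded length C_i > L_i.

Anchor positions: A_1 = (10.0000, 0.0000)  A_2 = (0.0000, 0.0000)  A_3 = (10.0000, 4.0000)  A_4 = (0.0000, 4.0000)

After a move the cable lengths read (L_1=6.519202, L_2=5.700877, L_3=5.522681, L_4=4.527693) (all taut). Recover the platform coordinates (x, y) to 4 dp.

each cable: (A_i−P)·(A_i−P) = L_i²; let q_i = ‖A_i‖²−L_i²
q_1 = 100.0000+0.0000−42.5000 = 57.5000
row 1: 20.0000x + 0.0000y = 90.0000  (q_2=-32.5000)
row 2: 0.0000x − 8.0000y = -28.0000  (q_3=85.5000)
row 3: 20.0000x − 8.0000y = 62.0000  (q_4=-4.5000)
Cramer on rows 1–2 → x = 4.5000, y = 3.5000
check cable 4: ‖A_4−P‖² = 20.5000 ≈ L_4² = 20.5000 ✓

(4.5000, 3.5000)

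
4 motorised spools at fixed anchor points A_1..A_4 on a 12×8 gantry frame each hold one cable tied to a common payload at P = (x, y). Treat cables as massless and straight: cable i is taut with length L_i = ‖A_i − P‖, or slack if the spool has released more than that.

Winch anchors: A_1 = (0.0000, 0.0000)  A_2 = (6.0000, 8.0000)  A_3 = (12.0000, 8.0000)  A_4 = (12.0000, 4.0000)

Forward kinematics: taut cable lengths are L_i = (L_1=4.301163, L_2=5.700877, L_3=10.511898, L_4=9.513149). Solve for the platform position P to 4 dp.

expand ‖A_i−P‖²=L_i² and subtract eq 1 (c_i ≔ ‖A_i‖²−L_i²)
c_1 = 0.0000+0.0000−18.5000 = -18.5000
eq1−eq2 → [-12.0000  -16.0000]·P = -86.0000
eq1−eq3 → [-24.0000  -16.0000]·P = -116.0000
eq1−eq4 → [-24.0000  -8.0000]·P = -88.0000
2×2 solve → P = (2.5000, 3.5000)
check cable 4: ‖A_4−P‖² = 90.5000 ≈ L_4² = 90.5000 ✓

(2.5000, 3.5000)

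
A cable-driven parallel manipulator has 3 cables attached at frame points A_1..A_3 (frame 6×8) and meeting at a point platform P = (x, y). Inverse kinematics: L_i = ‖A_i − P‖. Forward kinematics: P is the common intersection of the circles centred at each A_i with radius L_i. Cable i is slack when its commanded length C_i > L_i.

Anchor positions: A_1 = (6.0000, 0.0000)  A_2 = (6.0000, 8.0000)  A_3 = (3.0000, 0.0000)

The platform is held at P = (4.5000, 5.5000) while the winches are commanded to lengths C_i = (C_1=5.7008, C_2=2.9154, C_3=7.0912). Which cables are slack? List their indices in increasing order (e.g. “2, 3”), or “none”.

cable 1: L_1 = ‖A_1−P‖ = 5.7009;  C_1 = 5.7008 → taut
cable 2: L_2 = ‖A_2−P‖ = 2.9155;  C_2 = 2.9154 → taut
cable 3: L_3 = ‖A_3−P‖ = 5.7009;  C_3 = 7.0912 → slack

3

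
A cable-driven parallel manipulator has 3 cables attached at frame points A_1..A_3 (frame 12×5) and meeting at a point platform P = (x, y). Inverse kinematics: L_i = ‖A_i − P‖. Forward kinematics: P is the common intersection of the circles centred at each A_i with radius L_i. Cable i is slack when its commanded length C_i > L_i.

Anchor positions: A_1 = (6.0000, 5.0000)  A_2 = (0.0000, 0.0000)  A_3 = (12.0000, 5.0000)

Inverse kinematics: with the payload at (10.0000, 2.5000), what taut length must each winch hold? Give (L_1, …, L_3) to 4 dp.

cable 1: Δx=-4.0000, Δy=2.5000; L_1 = √(Δx²+Δy²) = 4.7170
cable 2: Δx=-10.0000, Δy=-2.5000; L_2 = √(Δx²+Δy²) = 10.3078
cable 3: Δx=2.0000, Δy=2.5000; L_3 = √(Δx²+Δy²) = 3.2016

(4.7170, 10.3078, 3.2016)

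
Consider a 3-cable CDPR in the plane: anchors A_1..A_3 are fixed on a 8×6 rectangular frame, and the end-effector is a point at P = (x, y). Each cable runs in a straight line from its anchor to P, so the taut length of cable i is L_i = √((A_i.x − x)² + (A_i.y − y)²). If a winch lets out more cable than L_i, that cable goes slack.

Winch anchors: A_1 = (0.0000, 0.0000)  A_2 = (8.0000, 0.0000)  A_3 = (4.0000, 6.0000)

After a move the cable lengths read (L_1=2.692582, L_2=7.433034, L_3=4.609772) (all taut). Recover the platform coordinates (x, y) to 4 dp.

(1.0000, 2.5000)

each cable: (A_i−P)·(A_i−P) = L_i²; let q_i = ‖A_i‖²−L_i²
q_1 = 0.0000+0.0000−7.2500 = -7.2500
row 1: -16.0000x + 0.0000y = -16.0000  (q_2=8.7500)
row 2: -8.0000x − 12.0000y = -38.0000  (q_3=30.7500)
Cramer on rows 1–2 → x = 1.0000, y = 2.5000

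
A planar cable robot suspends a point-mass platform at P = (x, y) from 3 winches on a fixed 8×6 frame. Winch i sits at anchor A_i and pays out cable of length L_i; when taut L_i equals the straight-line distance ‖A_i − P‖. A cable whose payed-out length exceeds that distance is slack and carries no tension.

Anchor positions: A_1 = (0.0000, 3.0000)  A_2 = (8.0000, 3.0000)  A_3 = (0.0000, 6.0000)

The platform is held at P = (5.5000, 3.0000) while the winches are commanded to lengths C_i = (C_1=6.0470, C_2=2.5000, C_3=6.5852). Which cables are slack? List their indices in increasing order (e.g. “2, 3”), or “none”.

1, 3

i=1: geometric 5.5000 vs commanded 6.0470 ⇒ slack
i=2: geometric 2.5000 vs commanded 2.5000 ⇒ taut
i=3: geometric 6.2650 vs commanded 6.5852 ⇒ slack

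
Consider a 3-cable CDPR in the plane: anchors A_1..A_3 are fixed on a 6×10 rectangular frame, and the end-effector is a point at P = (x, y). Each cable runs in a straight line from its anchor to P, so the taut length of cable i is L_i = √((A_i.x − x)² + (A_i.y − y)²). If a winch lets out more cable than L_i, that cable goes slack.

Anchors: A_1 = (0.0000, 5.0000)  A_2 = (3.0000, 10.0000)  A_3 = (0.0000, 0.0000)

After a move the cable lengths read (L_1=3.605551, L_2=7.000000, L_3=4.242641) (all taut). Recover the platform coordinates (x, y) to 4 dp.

(3.0000, 3.0000)

each cable: (A_i−P)·(A_i−P) = L_i²; let q_i = ‖A_i‖²−L_i²
q_1 = 0.0000+25.0000−13.0000 = 12.0000
row 1: -6.0000x − 10.0000y = -48.0000  (q_2=60.0000)
row 2: 0.0000x + 10.0000y = 30.0000  (q_3=-18.0000)
Cramer on rows 1–2 → x = 3.0000, y = 3.0000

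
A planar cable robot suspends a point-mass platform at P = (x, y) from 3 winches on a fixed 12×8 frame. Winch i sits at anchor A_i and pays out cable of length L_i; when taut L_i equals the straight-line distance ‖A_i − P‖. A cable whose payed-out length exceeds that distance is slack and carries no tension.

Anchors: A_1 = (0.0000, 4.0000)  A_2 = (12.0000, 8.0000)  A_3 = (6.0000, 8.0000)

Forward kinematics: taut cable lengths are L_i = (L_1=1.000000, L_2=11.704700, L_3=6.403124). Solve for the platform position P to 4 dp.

expand ‖A_i−P‖²=L_i² and subtract eq 1 (q_i ≔ ‖A_i‖²−L_i²)
q_1 = 0.0000+16.0000−1.0000 = 15.0000
eq1−eq2 → [-24.0000  -8.0000]·P = -56.0000
eq1−eq3 → [-12.0000  -8.0000]·P = -44.0000
2×2 solve → P = (1.0000, 4.0000)

(1.0000, 4.0000)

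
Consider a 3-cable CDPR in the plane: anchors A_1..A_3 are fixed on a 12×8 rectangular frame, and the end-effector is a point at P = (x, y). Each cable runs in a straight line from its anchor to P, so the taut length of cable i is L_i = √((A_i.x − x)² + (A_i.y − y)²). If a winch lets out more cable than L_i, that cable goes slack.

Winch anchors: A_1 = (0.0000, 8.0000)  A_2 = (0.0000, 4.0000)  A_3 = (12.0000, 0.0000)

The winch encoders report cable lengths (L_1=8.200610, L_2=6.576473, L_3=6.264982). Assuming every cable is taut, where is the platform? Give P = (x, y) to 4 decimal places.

each cable: (A_i−P)·(A_i−P) = L_i²; let k_i = ‖A_i‖²−L_i²
k_1 = 0.0000+64.0000−67.2500 = -3.2500
row 1: 0.0000x + 8.0000y = 24.0000  (k_2=-27.2500)
row 2: -24.0000x + 16.0000y = -108.0000  (k_3=104.7500)
Cramer on rows 1–2 → x = 6.5000, y = 3.0000

(6.5000, 3.0000)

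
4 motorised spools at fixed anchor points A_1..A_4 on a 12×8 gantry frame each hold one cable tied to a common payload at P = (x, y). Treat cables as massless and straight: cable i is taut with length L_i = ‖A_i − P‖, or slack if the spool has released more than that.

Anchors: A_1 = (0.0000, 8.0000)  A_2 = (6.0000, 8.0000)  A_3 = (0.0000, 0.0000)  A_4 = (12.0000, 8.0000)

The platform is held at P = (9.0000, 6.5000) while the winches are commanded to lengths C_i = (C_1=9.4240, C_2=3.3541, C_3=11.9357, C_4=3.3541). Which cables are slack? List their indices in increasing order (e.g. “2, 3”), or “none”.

1, 3

cable 1: L_1 = ‖A_1−P‖ = 9.1241;  C_1 = 9.4240 → slack
cable 2: L_2 = ‖A_2−P‖ = 3.3541;  C_2 = 3.3541 → taut
cable 3: L_3 = ‖A_3−P‖ = 11.1018;  C_3 = 11.9357 → slack
cable 4: L_4 = ‖A_4−P‖ = 3.3541;  C_4 = 3.3541 → taut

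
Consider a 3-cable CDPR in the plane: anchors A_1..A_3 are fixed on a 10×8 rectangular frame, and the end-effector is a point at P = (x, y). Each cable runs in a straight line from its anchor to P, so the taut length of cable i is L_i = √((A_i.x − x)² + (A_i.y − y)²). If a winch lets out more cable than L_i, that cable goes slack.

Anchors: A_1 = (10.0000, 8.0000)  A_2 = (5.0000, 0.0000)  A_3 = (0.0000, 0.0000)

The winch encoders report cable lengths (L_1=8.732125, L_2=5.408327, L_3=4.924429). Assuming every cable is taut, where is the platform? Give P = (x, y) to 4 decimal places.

each cable: (A_i−P)·(A_i−P) = L_i²; let q_i = ‖A_i‖²−L_i²
q_1 = 100.0000+64.0000−76.2500 = 87.7500
row 1: 10.0000x + 16.0000y = 92.0000  (q_2=-4.2500)
row 2: 20.0000x + 16.0000y = 112.0000  (q_3=-24.2500)
Cramer on rows 1–2 → x = 2.0000, y = 4.5000

(2.0000, 4.5000)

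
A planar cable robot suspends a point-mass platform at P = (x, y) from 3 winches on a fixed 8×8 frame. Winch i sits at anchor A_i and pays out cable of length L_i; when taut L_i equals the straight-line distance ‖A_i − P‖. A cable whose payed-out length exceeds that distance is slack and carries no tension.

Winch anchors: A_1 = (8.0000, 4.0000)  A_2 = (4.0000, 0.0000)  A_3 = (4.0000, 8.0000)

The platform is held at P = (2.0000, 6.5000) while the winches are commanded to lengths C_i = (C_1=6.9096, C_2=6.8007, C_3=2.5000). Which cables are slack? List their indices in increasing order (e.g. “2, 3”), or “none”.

cable 1: L_1 = ‖A_1−P‖ = 6.5000;  C_1 = 6.9096 → slack
cable 2: L_2 = ‖A_2−P‖ = 6.8007;  C_2 = 6.8007 → taut
cable 3: L_3 = ‖A_3−P‖ = 2.5000;  C_3 = 2.5000 → taut

1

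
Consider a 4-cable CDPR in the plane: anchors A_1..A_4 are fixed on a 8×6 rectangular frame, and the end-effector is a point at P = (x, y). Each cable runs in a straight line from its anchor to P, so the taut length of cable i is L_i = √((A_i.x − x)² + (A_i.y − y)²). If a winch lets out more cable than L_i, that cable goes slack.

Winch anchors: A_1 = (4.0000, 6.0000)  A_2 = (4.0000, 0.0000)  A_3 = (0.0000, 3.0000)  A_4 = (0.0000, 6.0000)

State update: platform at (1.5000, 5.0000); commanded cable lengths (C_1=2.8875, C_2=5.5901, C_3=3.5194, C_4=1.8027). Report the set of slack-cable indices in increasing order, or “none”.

1, 3

cable 1: L_1 = ‖A_1−P‖ = 2.6926;  C_1 = 2.8875 → slack
cable 2: L_2 = ‖A_2−P‖ = 5.5902;  C_2 = 5.5901 → taut
cable 3: L_3 = ‖A_3−P‖ = 2.5000;  C_3 = 3.5194 → slack
cable 4: L_4 = ‖A_4−P‖ = 1.8028;  C_4 = 1.8027 → taut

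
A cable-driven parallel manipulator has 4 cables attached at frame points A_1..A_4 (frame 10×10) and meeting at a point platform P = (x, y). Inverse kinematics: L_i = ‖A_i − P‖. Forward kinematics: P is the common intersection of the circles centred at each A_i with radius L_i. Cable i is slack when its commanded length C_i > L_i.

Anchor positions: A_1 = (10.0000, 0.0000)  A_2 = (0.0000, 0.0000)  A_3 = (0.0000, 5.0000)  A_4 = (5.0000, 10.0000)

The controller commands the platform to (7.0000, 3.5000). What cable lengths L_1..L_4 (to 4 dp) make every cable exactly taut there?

L_1: Δ = A_1−P = (3.0000, -3.5000) → ‖Δ‖ = √21.2500 = 4.6098
L_2: Δ = A_2−P = (-7.0000, -3.5000) → ‖Δ‖ = √61.2500 = 7.8262
L_3: Δ = A_3−P = (-7.0000, 1.5000) → ‖Δ‖ = √51.2500 = 7.1589
L_4: Δ = A_4−P = (-2.0000, 6.5000) → ‖Δ‖ = √46.2500 = 6.8007

(4.6098, 7.8262, 7.1589, 6.8007)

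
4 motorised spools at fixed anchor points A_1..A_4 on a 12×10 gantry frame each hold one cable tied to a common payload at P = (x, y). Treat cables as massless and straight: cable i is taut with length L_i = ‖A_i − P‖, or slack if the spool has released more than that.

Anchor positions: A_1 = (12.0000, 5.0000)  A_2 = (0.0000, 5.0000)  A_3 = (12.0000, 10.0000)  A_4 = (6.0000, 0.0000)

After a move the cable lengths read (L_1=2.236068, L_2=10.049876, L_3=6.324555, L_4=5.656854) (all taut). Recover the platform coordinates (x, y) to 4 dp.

circle eqns → linear via eq_j − eq_1; set k_j = A_j·A_j − L_j²
k_1 = 144.0000+25.0000−5.0000 = 164.0000
24.0000·x + 0.0000·y = k_1−k_2 = 240.0000
0.0000·x − 10.0000·y = k_1−k_3 = -40.0000
12.0000·x + 10.0000·y = k_1−k_4 = 160.0000
solve first two rows → x=10.0000, y=4.0000
check cable 4: ‖A_4−P‖² = 32.0000 ≈ L_4² = 32.0000 ✓

(10.0000, 4.0000)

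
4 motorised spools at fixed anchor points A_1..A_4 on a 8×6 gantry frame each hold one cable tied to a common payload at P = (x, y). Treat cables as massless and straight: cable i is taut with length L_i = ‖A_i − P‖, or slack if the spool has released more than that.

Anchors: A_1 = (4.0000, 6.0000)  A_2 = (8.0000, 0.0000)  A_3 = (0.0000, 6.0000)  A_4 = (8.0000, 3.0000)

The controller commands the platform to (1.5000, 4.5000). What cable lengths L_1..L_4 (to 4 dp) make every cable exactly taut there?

(2.9155, 7.9057, 2.1213, 6.6708)

L_1 = √((4.0000−1.5000)² + (6.0000−4.5000)²) = 2.9155
L_2 = √((8.0000−1.5000)² + (0.0000−4.5000)²) = 7.9057
L_3 = √((0.0000−1.5000)² + (6.0000−4.5000)²) = 2.1213
L_4 = √((8.0000−1.5000)² + (3.0000−4.5000)²) = 6.6708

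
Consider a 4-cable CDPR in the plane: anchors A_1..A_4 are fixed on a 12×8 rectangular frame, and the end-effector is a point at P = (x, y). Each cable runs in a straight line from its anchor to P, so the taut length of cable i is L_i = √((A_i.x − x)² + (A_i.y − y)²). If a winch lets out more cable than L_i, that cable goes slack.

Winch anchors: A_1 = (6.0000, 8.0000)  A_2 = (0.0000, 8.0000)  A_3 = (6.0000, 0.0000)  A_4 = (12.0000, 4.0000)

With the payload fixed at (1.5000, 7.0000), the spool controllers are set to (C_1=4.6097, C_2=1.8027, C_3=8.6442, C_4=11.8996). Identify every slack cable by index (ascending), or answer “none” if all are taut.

3, 4

cable 1: √((4.5000)²+(1.0000)²)=4.6098, C_1=4.6097: taut
cable 2: √((-1.5000)²+(1.0000)²)=1.8028, C_2=1.8027: taut
cable 3: √((4.5000)²+(-7.0000)²)=8.3217, C_3=8.6442: slack
cable 4: √((10.5000)²+(-3.0000)²)=10.9202, C_4=11.8996: slack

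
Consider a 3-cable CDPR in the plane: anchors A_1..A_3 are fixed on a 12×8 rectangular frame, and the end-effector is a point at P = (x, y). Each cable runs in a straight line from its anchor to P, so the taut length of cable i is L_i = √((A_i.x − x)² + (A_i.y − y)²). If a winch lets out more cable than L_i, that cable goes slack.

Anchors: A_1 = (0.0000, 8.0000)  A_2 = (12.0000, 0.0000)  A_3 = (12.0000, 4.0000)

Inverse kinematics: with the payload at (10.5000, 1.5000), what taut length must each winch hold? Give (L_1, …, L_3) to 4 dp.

L_1 = √((0.0000−10.5000)² + (8.0000−1.5000)²) = 12.3491
L_2 = √((12.0000−10.5000)² + (0.0000−1.5000)²) = 2.1213
L_3 = √((12.0000−10.5000)² + (4.0000−1.5000)²) = 2.9155

(12.3491, 2.1213, 2.9155)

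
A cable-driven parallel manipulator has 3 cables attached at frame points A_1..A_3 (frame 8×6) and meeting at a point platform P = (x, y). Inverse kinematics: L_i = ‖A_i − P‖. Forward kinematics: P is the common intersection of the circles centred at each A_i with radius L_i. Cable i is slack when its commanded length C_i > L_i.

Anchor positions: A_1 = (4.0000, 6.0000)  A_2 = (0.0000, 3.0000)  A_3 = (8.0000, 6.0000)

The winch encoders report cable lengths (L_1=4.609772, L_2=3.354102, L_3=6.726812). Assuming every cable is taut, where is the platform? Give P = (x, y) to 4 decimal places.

(3.0000, 1.5000)

each cable: (A_i−P)·(A_i−P) = L_i²; let q_i = ‖A_i‖²−L_i²
q_1 = 16.0000+36.0000−21.2500 = 30.7500
row 1: 8.0000x + 6.0000y = 33.0000  (q_2=-2.2500)
row 2: -8.0000x + 0.0000y = -24.0000  (q_3=54.7500)
Cramer on rows 1–2 → x = 3.0000, y = 1.5000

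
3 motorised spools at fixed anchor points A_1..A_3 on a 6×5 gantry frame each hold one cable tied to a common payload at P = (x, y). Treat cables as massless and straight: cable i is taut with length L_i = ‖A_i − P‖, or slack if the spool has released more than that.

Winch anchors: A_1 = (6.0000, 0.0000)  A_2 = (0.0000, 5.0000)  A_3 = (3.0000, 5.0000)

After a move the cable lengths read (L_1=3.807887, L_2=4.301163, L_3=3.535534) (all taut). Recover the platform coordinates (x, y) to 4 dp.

circle eqns → linear via eq_j − eq_1; set k_j = A_j·A_j − L_j²
k_1 = 36.0000+0.0000−14.5000 = 21.5000
12.0000·x − 10.0000·y = k_1−k_2 = 15.0000
6.0000·x − 10.0000·y = k_1−k_3 = 0.0000
solve first two rows → x=2.5000, y=1.5000

(2.5000, 1.5000)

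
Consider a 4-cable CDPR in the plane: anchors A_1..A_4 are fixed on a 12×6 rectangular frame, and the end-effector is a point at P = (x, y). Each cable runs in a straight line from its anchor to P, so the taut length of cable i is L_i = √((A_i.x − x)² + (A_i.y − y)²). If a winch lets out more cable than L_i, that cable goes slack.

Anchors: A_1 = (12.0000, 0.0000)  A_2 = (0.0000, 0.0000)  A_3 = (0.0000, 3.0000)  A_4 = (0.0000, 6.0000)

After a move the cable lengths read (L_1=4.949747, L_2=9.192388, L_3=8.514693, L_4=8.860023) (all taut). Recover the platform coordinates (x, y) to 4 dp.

circle eqns → linear via eq_j − eq_1; set q_j = A_j·A_j − L_j²
q_1 = 144.0000+0.0000−24.5000 = 119.5000
24.0000·x + 0.0000·y = q_1−q_2 = 204.0000
24.0000·x − 6.0000·y = q_1−q_3 = 183.0000
24.0000·x − 12.0000·y = q_1−q_4 = 162.0000
solve first two rows → x=8.5000, y=3.5000
check cable 4: ‖A_4−P‖² = 78.5000 ≈ L_4² = 78.5000 ✓

(8.5000, 3.5000)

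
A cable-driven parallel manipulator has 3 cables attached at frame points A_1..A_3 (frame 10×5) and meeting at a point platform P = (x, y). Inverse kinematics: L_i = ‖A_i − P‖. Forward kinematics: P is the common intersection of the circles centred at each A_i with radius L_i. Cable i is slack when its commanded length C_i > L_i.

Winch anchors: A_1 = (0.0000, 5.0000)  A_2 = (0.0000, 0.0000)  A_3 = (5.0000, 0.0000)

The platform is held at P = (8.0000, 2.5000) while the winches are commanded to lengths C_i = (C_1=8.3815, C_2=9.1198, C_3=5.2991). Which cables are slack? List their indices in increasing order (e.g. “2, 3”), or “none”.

2, 3

cable 1: √((-8.0000)²+(2.5000)²)=8.3815, C_1=8.3815: taut
cable 2: √((-8.0000)²+(-2.5000)²)=8.3815, C_2=9.1198: slack
cable 3: √((-3.0000)²+(-2.5000)²)=3.9051, C_3=5.2991: slack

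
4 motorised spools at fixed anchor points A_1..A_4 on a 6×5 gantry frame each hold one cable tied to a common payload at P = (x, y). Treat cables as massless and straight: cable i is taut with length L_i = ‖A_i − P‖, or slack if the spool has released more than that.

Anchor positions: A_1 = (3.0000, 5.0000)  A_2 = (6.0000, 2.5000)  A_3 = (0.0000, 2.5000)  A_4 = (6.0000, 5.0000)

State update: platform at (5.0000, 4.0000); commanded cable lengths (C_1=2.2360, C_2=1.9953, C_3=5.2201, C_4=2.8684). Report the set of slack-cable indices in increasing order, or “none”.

2, 4

cable 1: L_1 = ‖A_1−P‖ = 2.2361;  C_1 = 2.2360 → taut
cable 2: L_2 = ‖A_2−P‖ = 1.8028;  C_2 = 1.9953 → slack
cable 3: L_3 = ‖A_3−P‖ = 5.2202;  C_3 = 5.2201 → taut
cable 4: L_4 = ‖A_4−P‖ = 1.4142;  C_4 = 2.8684 → slack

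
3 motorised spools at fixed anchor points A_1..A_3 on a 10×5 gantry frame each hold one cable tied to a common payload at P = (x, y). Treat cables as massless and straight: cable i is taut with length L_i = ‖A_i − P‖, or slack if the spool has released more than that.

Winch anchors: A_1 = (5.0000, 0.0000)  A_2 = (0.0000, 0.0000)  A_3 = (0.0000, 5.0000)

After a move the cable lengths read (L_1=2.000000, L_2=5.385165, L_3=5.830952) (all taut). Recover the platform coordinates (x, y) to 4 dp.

(5.0000, 2.0000)

each cable: (A_i−P)·(A_i−P) = L_i²; let c_i = ‖A_i‖²−L_i²
c_1 = 25.0000+0.0000−4.0000 = 21.0000
row 1: 10.0000x + 0.0000y = 50.0000  (c_2=-29.0000)
row 2: 10.0000x − 10.0000y = 30.0000  (c_3=-9.0000)
Cramer on rows 1–2 → x = 5.0000, y = 2.0000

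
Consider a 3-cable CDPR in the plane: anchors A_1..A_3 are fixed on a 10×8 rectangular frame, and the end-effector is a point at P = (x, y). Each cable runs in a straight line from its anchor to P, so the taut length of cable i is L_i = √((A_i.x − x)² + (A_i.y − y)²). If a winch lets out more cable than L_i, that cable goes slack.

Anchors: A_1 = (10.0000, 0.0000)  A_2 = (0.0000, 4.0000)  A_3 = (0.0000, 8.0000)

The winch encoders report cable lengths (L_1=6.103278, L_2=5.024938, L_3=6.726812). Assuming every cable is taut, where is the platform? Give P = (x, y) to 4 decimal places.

each cable: (A_i−P)·(A_i−P) = L_i²; let c_i = ‖A_i‖²−L_i²
c_1 = 100.0000+0.0000−37.2500 = 62.7500
row 1: 20.0000x − 8.0000y = 72.0000  (c_2=-9.2500)
row 2: 20.0000x − 16.0000y = 44.0000  (c_3=18.7500)
Cramer on rows 1–2 → x = 5.0000, y = 3.5000

(5.0000, 3.5000)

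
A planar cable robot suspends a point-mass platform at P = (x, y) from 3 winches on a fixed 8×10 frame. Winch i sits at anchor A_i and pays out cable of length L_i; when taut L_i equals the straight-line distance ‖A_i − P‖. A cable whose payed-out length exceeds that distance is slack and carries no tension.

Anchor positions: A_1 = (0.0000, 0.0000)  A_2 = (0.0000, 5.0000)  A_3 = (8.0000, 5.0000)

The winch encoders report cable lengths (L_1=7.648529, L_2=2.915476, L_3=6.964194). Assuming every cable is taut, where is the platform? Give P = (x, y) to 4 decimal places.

(1.5000, 7.5000)

each cable: (A_i−P)·(A_i−P) = L_i²; let k_i = ‖A_i‖²−L_i²
k_1 = 0.0000+0.0000−58.5000 = -58.5000
row 1: 0.0000x − 10.0000y = -75.0000  (k_2=16.5000)
row 2: -16.0000x − 10.0000y = -99.0000  (k_3=40.5000)
Cramer on rows 1–2 → x = 1.5000, y = 7.5000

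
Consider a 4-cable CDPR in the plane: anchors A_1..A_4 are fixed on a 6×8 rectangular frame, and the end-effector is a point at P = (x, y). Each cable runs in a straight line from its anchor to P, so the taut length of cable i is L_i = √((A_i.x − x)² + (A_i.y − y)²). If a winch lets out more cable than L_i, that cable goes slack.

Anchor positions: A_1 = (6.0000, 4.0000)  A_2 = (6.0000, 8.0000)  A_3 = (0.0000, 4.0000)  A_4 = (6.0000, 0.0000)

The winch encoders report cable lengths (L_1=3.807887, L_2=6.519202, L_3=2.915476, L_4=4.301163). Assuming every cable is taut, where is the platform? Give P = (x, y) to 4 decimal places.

expand ‖A_i−P‖²=L_i² and subtract eq 1 (k_i ≔ ‖A_i‖²−L_i²)
k_1 = 36.0000+16.0000−14.5000 = 37.5000
eq1−eq2 → [0.0000  -8.0000]·P = -20.0000
eq1−eq3 → [12.0000  0.0000]·P = 30.0000
eq1−eq4 → [0.0000  8.0000]·P = 20.0000
2×2 solve → P = (2.5000, 2.5000)
check cable 4: ‖A_4−P‖² = 18.5000 ≈ L_4² = 18.5000 ✓

(2.5000, 2.5000)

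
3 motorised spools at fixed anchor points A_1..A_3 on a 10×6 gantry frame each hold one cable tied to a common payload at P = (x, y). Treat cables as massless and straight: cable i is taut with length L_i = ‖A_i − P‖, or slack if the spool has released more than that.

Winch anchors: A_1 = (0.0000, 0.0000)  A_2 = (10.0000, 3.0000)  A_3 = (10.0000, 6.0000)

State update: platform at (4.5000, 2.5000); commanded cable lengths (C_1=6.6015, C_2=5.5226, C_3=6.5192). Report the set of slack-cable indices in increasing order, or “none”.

1

cable 1: L_1 = ‖A_1−P‖ = 5.1478;  C_1 = 6.6015 → slack
cable 2: L_2 = ‖A_2−P‖ = 5.5227;  C_2 = 5.5226 → taut
cable 3: L_3 = ‖A_3−P‖ = 6.5192;  C_3 = 6.5192 → taut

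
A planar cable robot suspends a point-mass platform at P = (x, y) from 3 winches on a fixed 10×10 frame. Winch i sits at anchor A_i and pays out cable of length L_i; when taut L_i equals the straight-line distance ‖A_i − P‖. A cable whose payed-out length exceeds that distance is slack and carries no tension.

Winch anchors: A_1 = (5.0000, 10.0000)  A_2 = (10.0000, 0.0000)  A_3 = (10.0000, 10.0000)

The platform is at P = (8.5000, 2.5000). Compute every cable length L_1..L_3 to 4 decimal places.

L_1 = √((5.0000−8.5000)² + (10.0000−2.5000)²) = 8.2765
L_2 = √((10.0000−8.5000)² + (0.0000−2.5000)²) = 2.9155
L_3 = √((10.0000−8.5000)² + (10.0000−2.5000)²) = 7.6485

(8.2765, 2.9155, 7.6485)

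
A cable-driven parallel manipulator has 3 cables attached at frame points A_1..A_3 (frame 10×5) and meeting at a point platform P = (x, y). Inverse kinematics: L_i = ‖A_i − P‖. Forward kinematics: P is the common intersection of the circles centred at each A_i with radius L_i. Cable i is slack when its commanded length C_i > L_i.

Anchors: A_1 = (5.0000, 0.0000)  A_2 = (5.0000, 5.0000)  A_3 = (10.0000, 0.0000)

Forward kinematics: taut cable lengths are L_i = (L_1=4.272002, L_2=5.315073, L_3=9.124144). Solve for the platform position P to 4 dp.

expand ‖A_i−P‖²=L_i² and subtract eq 1 (c_i ≔ ‖A_i‖²−L_i²)
c_1 = 25.0000+0.0000−18.2500 = 6.7500
eq1−eq2 → [0.0000  -10.0000]·P = -15.0000
eq1−eq3 → [-10.0000  0.0000]·P = -10.0000
2×2 solve → P = (1.0000, 1.5000)

(1.0000, 1.5000)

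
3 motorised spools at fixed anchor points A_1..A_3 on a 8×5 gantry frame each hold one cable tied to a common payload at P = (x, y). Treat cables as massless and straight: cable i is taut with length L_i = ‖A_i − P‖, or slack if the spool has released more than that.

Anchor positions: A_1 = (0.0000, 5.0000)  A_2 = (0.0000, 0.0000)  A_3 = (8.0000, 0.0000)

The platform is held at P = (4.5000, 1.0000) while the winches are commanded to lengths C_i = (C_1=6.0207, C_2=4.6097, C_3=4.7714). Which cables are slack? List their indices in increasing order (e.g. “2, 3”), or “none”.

3

i=1: geometric 6.0208 vs commanded 6.0207 ⇒ taut
i=2: geometric 4.6098 vs commanded 4.6097 ⇒ taut
i=3: geometric 3.6401 vs commanded 4.7714 ⇒ slack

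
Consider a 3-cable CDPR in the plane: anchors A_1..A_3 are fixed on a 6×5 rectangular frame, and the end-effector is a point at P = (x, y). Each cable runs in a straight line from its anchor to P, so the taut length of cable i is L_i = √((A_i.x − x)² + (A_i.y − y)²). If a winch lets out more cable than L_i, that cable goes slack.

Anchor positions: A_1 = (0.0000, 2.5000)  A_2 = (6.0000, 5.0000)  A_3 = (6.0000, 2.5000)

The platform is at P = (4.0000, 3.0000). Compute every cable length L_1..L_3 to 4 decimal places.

(4.0311, 2.8284, 2.0616)

L_1 = √((0.0000−4.0000)² + (2.5000−3.0000)²) = 4.0311
L_2 = √((6.0000−4.0000)² + (5.0000−3.0000)²) = 2.8284
L_3 = √((6.0000−4.0000)² + (2.5000−3.0000)²) = 2.0616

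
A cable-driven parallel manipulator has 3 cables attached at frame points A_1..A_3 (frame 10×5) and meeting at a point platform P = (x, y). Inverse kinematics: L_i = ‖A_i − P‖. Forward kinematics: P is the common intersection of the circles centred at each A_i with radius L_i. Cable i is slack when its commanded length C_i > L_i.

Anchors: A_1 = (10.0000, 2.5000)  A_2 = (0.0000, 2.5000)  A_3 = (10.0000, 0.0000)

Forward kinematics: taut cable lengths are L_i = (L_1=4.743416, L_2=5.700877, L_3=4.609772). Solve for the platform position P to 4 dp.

(5.5000, 1.0000)

each cable: (A_i−P)·(A_i−P) = L_i²; let c_i = ‖A_i‖²−L_i²
c_1 = 100.0000+6.2500−22.5000 = 83.7500
row 1: 20.0000x + 0.0000y = 110.0000  (c_2=-26.2500)
row 2: 0.0000x + 5.0000y = 5.0000  (c_3=78.7500)
Cramer on rows 1–2 → x = 5.5000, y = 1.0000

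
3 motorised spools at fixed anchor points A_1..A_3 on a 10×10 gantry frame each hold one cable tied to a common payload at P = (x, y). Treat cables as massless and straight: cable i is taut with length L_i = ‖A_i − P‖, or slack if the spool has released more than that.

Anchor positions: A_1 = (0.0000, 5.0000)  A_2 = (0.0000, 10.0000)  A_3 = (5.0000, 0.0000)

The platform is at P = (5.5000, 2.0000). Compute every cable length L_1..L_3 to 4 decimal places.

L_1 = √((0.0000−5.5000)² + (5.0000−2.0000)²) = 6.2650
L_2 = √((0.0000−5.5000)² + (10.0000−2.0000)²) = 9.7082
L_3 = √((5.0000−5.5000)² + (0.0000−2.0000)²) = 2.0616

(6.2650, 9.7082, 2.0616)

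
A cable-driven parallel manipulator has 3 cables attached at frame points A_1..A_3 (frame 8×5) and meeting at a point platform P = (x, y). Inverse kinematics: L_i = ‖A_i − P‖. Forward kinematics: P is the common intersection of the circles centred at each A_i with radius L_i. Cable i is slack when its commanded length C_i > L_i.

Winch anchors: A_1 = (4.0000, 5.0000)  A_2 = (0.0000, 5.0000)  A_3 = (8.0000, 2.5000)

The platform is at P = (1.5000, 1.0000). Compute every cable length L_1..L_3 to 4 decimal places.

(4.7170, 4.2720, 6.6708)

L_1 = √((4.0000−1.5000)² + (5.0000−1.0000)²) = 4.7170
L_2 = √((0.0000−1.5000)² + (5.0000−1.0000)²) = 4.2720
L_3 = √((8.0000−1.5000)² + (2.5000−1.0000)²) = 6.6708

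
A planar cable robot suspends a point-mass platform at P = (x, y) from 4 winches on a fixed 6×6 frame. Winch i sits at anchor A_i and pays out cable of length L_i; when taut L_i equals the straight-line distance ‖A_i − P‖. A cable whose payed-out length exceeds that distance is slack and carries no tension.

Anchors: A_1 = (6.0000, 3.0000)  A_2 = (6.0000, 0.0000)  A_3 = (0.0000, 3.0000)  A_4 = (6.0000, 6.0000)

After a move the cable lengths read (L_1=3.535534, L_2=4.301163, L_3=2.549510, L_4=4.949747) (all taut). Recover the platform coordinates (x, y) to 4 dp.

(2.5000, 2.5000)

expand ‖A_i−P‖²=L_i² and subtract eq 1 (c_i ≔ ‖A_i‖²−L_i²)
c_1 = 36.0000+9.0000−12.5000 = 32.5000
eq1−eq2 → [0.0000  6.0000]·P = 15.0000
eq1−eq3 → [12.0000  0.0000]·P = 30.0000
eq1−eq4 → [0.0000  -6.0000]·P = -15.0000
2×2 solve → P = (2.5000, 2.5000)
check cable 4: ‖A_4−P‖² = 24.5000 ≈ L_4² = 24.5000 ✓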